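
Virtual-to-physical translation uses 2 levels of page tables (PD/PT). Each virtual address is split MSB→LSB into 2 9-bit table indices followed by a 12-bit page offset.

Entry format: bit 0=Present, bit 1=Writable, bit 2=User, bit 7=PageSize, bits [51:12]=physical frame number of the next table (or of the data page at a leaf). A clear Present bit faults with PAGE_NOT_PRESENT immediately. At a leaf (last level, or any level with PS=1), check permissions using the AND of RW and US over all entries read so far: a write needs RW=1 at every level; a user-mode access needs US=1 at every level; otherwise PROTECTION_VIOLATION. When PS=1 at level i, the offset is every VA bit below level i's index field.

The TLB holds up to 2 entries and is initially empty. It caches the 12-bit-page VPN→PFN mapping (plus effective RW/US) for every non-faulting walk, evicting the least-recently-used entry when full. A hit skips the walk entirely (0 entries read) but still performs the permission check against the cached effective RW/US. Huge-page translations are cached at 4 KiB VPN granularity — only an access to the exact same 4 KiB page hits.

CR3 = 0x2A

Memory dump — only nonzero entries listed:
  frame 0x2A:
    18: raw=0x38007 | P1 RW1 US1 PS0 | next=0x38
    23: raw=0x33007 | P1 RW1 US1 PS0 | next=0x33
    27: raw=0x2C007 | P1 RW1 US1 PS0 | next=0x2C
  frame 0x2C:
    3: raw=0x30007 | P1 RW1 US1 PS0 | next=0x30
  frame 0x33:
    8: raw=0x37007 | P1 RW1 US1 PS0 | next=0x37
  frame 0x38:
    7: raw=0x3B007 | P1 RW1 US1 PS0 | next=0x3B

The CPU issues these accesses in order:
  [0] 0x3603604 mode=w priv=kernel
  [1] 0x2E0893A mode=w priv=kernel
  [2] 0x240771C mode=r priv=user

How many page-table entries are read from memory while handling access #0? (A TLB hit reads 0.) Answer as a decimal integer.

Walk each access:
#0 VA=0x3603604 (w,kernel):
  L0: frame=0x2A idx=27 entry=0x2C007 [P=1 RW=1 US=1 PS=0]
  L1: frame=0x2C idx=3 entry=0x30007 [P=1 RW=1 US=1 PS=0]
  ⇒ phys 0x30604  [2 reads]
#1 VA=0x2E0893A (w,kernel):
  L0: frame=0x2A idx=23 entry=0x33007 [P=1 RW=1 US=1 PS=0]
  L1: frame=0x33 idx=8 entry=0x37007 [P=1 RW=1 US=1 PS=0]
  ⇒ phys 0x3793A  [2 reads]
#2 VA=0x240771C (r,user):
  L0: frame=0x2A idx=18 entry=0x38007 [P=1 RW=1 US=1 PS=0]
  L1: frame=0x38 idx=7 entry=0x3B007 [P=1 RW=1 US=1 PS=0]
  ⇒ phys 0x3B71C  [2 reads]

Entries read for #0: 2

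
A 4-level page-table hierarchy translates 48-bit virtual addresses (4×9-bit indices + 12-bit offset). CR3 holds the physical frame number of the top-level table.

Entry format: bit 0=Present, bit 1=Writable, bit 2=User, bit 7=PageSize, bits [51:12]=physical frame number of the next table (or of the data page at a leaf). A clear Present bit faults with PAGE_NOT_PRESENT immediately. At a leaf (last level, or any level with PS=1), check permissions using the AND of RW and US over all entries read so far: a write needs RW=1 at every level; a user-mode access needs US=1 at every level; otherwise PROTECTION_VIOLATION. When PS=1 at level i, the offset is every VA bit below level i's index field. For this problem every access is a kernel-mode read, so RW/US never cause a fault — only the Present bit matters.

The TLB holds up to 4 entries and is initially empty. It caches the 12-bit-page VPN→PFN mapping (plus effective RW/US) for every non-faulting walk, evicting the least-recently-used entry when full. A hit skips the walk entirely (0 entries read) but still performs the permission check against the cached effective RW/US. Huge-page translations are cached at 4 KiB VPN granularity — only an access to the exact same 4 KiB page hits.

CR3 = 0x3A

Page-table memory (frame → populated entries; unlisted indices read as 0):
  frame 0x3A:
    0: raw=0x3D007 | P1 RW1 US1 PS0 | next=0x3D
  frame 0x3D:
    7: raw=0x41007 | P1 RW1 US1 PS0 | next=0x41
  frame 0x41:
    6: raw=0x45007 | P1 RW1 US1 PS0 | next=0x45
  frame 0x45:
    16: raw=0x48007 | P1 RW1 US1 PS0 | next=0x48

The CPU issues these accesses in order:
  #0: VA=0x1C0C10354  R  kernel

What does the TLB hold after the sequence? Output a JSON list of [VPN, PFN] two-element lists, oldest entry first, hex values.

Per-access translation:
#0 VA=0x1C0C10354 (r,kernel):
  L0 @0x3A[0] → 0x3D007  P=1,RW=1,US=1,PS=0
  L1 @0x3D[7] → 0x41007  P=1,RW=1,US=1,PS=0
  L2 @0x41[6] → 0x45007  P=1,RW=1,US=1,PS=0
  L3 @0x45[16] → 0x48007  P=1,RW=1,US=1,PS=0
  ✓ 0x48354  — 4 lookups

TLB: [["0x1C0C10", "0x48"]]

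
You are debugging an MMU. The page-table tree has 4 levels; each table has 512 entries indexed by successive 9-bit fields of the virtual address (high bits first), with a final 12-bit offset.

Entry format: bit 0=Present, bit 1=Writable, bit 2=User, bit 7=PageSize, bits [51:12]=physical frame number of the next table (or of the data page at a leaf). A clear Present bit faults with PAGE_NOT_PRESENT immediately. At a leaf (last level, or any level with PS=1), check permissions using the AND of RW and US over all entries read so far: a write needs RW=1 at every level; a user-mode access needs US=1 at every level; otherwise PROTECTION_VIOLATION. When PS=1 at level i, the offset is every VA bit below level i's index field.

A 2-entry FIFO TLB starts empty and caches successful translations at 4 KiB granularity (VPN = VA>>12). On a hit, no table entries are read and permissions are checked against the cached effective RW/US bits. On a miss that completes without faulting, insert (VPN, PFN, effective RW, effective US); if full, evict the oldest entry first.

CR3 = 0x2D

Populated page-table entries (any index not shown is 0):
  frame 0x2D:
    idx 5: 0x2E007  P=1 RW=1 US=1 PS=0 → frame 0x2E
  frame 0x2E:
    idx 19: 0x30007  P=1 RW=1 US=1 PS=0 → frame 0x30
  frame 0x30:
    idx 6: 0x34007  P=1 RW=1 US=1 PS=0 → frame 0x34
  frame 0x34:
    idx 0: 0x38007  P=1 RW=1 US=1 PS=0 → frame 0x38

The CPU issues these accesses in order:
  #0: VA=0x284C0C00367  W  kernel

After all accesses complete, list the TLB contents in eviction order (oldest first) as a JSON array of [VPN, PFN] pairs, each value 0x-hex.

Trace:
#0 VA=0x284C0C00367 (w,kernel):
  L0: frame=0x2D idx=5 entry=0x2E007 [P=1 RW=1 US=1 PS=0]
  L1: frame=0x2E idx=19 entry=0x30007 [P=1 RW=1 US=1 PS=0]
  L2: frame=0x30 idx=6 entry=0x34007 [P=1 RW=1 US=1 PS=0]
  L3: frame=0x34 idx=0 entry=0x38007 [P=1 RW=1 US=1 PS=0]
  ⇒ phys 0x38367  [4 reads]

TLB: [["0x284C0C00", "0x38"]]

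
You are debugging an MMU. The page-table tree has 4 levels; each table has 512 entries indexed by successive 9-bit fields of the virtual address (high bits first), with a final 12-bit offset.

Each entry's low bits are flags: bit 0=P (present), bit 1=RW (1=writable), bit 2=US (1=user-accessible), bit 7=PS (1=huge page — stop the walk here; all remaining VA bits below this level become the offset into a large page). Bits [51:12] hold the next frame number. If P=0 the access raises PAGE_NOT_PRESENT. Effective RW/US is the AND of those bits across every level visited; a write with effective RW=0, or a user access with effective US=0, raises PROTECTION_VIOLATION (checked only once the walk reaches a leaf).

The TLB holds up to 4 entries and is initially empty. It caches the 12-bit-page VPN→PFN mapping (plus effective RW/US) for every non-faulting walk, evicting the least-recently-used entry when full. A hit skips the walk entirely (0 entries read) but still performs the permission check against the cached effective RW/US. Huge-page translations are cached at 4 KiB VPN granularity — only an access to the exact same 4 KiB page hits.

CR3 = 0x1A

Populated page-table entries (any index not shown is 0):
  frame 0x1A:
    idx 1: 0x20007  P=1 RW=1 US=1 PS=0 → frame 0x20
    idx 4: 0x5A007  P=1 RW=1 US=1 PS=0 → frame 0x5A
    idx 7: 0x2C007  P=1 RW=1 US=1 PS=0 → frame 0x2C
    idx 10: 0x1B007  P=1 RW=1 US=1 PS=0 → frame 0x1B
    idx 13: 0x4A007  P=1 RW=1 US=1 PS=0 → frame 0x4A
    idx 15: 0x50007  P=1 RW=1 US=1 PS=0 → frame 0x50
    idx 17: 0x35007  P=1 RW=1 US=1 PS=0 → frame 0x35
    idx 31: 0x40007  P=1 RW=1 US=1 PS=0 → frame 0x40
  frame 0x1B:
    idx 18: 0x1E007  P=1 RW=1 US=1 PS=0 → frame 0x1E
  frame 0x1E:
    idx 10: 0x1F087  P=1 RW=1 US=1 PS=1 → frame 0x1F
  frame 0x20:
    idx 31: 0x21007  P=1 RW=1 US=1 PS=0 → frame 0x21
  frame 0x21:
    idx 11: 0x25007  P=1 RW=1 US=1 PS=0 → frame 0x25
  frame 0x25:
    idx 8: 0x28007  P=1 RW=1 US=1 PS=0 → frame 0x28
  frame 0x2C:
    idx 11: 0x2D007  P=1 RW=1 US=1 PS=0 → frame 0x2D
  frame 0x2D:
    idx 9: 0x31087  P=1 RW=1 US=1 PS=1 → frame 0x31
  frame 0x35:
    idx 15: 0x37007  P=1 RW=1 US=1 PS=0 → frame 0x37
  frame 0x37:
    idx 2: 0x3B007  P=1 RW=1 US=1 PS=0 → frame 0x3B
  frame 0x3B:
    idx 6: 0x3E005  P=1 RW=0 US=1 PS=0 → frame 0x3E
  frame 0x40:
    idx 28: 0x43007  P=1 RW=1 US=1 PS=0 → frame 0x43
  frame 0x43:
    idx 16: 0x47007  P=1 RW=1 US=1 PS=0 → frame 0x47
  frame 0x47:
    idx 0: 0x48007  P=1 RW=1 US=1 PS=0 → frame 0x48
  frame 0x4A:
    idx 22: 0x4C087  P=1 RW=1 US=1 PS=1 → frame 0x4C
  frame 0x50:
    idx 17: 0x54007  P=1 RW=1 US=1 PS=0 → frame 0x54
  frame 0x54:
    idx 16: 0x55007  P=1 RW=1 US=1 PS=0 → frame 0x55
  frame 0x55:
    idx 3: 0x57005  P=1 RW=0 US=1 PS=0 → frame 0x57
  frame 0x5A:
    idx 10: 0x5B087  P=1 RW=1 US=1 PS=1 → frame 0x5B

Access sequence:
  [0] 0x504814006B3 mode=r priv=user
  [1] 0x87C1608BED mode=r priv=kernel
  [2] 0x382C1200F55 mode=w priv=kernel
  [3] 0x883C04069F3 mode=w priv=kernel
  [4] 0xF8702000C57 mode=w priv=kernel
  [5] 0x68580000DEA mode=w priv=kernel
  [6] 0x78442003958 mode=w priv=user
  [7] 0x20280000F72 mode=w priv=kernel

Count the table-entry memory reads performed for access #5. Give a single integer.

Trace:
#0 VA=0x504814006B3 (r,user):
  L0: frame=0x1A idx=10 entry=0x1B007 [P=1 RW=1 US=1 PS=0]
  L1: frame=0x1B idx=18 entry=0x1E007 [P=1 RW=1 US=1 PS=0]
  L2: frame=0x1E idx=10 entry=0x1F087 [P=1 RW=1 US=1 PS=1]
  → PA=0x1F6B3 (huge @L2)  (3 entries read)
#1 VA=0x87C1608BED (r,kernel):
  L0: frame=0x1A idx=1 entry=0x20007 [P=1 RW=1 US=1 PS=0]
  L1: frame=0x20 idx=31 entry=0x21007 [P=1 RW=1 US=1 PS=0]
  L2: frame=0x21 idx=11 entry=0x25007 [P=1 RW=1 US=1 PS=0]
  L3: frame=0x25 idx=8 entry=0x28007 [P=1 RW=1 US=1 PS=0]
  → PA=0x28BED  (4 entries read)
#2 VA=0x382C1200F55 (w,kernel):
  L0: frame=0x1A idx=7 entry=0x2C007 [P=1 RW=1 US=1 PS=0]
  L1: frame=0x2C idx=11 entry=0x2D007 [P=1 RW=1 US=1 PS=0]
  L2: frame=0x2D idx=9 entry=0x31087 [P=1 RW=1 US=1 PS=1]
  → PA=0x31F55 (huge @L2)  (3 entries read)
#3 VA=0x883C04069F3 (w,kernel):
  L0: frame=0x1A idx=17 entry=0x35007 [P=1 RW=1 US=1 PS=0]
  L1: frame=0x35 idx=15 entry=0x37007 [P=1 RW=1 US=1 PS=0]
  L2: frame=0x37 idx=2 entry=0x3B007 [P=1 RW=1 US=1 PS=0]
  L3: frame=0x3B idx=6 entry=0x3E005 [P=1 RW=0 US=1 PS=0]
  ✗ PROTECTION_VIOLATION  [4 reads]
#4 VA=0xF8702000C57 (w,kernel):
  L0: frame=0x1A idx=31 entry=0x40007 [P=1 RW=1 US=1 PS=0]
  L1: frame=0x40 idx=28 entry=0x43007 [P=1 RW=1 US=1 PS=0]
  L2: frame=0x43 idx=16 entry=0x47007 [P=1 RW=1 US=1 PS=0]
  L3: frame=0x47 idx=0 entry=0x48007 [P=1 RW=1 US=1 PS=0]
  → PA=0x48C57  (4 entries read)
#5 VA=0x68580000DEA (w,kernel):
  L0: frame=0x1A idx=13 entry=0x4A007 [P=1 RW=1 US=1 PS=0]
  L1: frame=0x4A idx=22 entry=0x4C087 [P=1 RW=1 US=1 PS=1]
  → PA=0x4CDEA (huge @L1)  (2 entries read)
#6 VA=0x78442003958 (w,user):
  L0: frame=0x1A idx=15 entry=0x50007 [P=1 RW=1 US=1 PS=0]
  L1: frame=0x50 idx=17 entry=0x54007 [P=1 RW=1 US=1 PS=0]
  L2: frame=0x54 idx=16 entry=0x55007 [P=1 RW=1 US=1 PS=0]
  L3: frame=0x55 idx=3 entry=0x57005 [P=1 RW=0 US=1 PS=0]
  ✗ PROTECTION_VIOLATION  [4 reads]
#7 VA=0x20280000F72 (w,kernel):
  L0: frame=0x1A idx=4 entry=0x5A007 [P=1 RW=1 US=1 PS=0]
  L1: frame=0x5A idx=10 entry=0x5B087 [P=1 RW=1 US=1 PS=1]
  → PA=0x5BF72 (huge @L1)  (2 entries read)

Entries read for #5: 2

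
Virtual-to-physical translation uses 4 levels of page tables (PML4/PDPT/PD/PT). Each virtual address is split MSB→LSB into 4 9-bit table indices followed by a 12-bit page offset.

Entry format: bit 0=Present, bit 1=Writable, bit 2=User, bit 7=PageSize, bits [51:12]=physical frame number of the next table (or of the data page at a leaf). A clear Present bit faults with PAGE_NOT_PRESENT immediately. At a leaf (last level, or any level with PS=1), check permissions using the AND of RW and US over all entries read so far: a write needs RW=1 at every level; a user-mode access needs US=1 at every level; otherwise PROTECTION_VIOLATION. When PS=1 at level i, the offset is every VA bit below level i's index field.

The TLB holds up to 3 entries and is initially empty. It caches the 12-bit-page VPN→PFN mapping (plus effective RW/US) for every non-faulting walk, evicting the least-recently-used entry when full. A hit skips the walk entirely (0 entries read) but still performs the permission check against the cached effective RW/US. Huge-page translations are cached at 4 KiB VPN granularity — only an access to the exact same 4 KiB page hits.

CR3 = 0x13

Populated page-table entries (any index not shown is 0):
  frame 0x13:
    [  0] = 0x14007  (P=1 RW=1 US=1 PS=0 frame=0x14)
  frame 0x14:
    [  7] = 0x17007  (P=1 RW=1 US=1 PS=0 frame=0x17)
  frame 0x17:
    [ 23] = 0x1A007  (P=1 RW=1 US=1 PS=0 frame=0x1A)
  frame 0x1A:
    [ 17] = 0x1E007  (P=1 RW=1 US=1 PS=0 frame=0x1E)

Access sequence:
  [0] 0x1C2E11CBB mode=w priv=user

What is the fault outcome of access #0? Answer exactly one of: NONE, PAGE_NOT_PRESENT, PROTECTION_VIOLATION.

Trace:
#0 VA=0x1C2E11CBB (w,user):
  [0] read 0x13 idx=0: raw=0x14007 flags P=1 W=1 U=1 S=0
  [1] read 0x14 idx=7: raw=0x17007 flags P=1 W=1 U=1 S=0
  [2] read 0x17 idx=23: raw=0x1A007 flags P=1 W=1 U=1 S=0
  [3] read 0x1A idx=17: raw=0x1E007 flags P=1 W=1 U=1 S=0
  → PA=0x1ECBB  (4 entries read)

Access #0 fault: NONE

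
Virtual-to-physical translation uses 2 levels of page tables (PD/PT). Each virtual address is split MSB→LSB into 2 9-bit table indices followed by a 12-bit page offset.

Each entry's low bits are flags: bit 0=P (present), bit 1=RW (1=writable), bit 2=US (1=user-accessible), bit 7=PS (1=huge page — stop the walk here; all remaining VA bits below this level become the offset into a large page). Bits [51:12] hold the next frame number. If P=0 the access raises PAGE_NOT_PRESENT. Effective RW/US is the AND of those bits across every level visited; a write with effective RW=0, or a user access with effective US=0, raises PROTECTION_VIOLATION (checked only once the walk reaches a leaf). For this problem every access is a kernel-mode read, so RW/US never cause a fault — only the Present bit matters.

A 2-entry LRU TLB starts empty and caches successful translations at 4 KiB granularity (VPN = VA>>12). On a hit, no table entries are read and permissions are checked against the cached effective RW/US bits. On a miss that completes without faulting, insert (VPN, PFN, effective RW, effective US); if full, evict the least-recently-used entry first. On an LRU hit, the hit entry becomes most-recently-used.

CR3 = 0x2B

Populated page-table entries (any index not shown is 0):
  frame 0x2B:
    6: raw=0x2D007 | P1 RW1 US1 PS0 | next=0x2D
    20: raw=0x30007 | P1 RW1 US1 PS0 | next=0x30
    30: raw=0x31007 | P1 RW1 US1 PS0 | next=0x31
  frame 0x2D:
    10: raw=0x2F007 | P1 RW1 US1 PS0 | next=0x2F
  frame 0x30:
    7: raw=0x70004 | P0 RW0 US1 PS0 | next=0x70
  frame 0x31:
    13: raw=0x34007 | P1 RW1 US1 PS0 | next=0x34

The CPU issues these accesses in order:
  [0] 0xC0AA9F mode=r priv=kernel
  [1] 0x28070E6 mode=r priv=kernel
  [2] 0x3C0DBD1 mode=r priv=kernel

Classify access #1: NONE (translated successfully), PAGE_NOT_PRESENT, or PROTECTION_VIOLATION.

Walk each access:
#0 VA=0xC0AA9F (r,kernel):
  lvl0: tbl 0x2B, slot 6 ⇒ 0x2D007 (P1/RW1/US1/PS0)
  lvl1: tbl 0x2D, slot 10 ⇒ 0x2F007 (P1/RW1/US1/PS0)
  ⇒ phys 0x2FA9F  [2 reads]
#1 VA=0x28070E6 (r,kernel):
  lvl0: tbl 0x2B, slot 20 ⇒ 0x30007 (P1/RW1/US1/PS0)
  lvl1: tbl 0x30, slot 7 ⇒ 0x70004 (P0/RW0/US1/PS0)
  ✗ PAGE_NOT_PRESENT  [2 reads]
#2 VA=0x3C0DBD1 (r,kernel):
  lvl0: tbl 0x2B, slot 30 ⇒ 0x31007 (P1/RW1/US1/PS0)
  lvl1: tbl 0x31, slot 13 ⇒ 0x34007 (P1/RW1/US1/PS0)
  ⇒ phys 0x34BD1  [2 reads]

Access #1 fault: PAGE_NOT_PRESENT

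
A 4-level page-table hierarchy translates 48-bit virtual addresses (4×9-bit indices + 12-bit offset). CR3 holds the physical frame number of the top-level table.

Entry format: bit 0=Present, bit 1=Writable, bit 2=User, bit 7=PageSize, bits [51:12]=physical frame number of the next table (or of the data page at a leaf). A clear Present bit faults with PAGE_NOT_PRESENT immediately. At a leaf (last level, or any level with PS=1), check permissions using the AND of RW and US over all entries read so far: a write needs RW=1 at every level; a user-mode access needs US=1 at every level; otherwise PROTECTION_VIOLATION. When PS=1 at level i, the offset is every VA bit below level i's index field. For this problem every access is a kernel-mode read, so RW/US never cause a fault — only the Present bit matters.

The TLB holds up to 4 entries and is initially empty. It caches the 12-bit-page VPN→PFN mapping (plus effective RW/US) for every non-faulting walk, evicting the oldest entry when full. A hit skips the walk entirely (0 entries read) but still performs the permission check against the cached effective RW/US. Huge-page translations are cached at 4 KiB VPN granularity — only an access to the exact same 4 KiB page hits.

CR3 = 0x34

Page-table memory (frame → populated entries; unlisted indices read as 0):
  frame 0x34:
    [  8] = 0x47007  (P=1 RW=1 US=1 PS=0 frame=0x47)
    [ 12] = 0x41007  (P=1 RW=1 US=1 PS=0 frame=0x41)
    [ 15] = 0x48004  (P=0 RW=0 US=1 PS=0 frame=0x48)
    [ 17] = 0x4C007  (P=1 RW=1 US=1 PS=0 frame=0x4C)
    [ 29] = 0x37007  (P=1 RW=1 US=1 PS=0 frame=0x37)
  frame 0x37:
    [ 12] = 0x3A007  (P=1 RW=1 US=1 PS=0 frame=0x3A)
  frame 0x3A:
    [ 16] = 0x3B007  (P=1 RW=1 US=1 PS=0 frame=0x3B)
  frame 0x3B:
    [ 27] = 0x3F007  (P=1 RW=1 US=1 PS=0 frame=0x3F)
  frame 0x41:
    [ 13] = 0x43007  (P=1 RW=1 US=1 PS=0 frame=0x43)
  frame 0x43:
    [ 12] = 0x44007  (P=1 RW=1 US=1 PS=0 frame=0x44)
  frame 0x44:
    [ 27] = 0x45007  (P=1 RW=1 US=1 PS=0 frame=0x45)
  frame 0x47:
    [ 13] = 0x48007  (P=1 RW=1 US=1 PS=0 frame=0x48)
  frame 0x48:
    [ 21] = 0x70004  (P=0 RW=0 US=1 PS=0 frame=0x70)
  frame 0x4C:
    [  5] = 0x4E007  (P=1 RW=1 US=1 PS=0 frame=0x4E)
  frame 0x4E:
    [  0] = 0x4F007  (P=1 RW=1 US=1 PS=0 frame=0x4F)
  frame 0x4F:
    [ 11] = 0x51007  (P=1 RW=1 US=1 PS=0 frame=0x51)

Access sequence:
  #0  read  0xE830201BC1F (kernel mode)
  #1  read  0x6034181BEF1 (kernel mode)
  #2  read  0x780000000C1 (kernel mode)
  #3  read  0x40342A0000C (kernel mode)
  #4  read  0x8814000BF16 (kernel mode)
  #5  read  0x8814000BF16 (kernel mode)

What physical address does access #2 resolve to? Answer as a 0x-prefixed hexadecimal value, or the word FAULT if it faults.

Trace:
#0 VA=0xE830201BC1F (r,kernel):
  L0: frame=0x34 idx=29 entry=0x37007 [P=1 RW=1 US=1 PS=0]
  L1: frame=0x37 idx=12 entry=0x3A007 [P=1 RW=1 US=1 PS=0]
  L2: frame=0x3A idx=16 entry=0x3B007 [P=1 RW=1 US=1 PS=0]
  L3: frame=0x3B idx=27 entry=0x3F007 [P=1 RW=1 US=1 PS=0]
  ✓ 0x3FC1F  — 4 lookups
#1 VA=0x6034181BEF1 (r,kernel):
  L0: frame=0x34 idx=12 entry=0x41007 [P=1 RW=1 US=1 PS=0]
  L1: frame=0x41 idx=13 entry=0x43007 [P=1 RW=1 US=1 PS=0]
  L2: frame=0x43 idx=12 entry=0x44007 [P=1 RW=1 US=1 PS=0]
  L3: frame=0x44 idx=27 entry=0x45007 [P=1 RW=1 US=1 PS=0]
  ✓ 0x45EF1  — 4 lookups
#2 VA=0x780000000C1 (r,kernel):
  L0: frame=0x34 idx=15 entry=0x48004 [P=0 RW=0 US=1 PS=0]
  ⇒ fault: PAGE_NOT_PRESENT  — 1 lookups
#3 VA=0x40342A0000C (r,kernel):
  L0: frame=0x34 idx=8 entry=0x47007 [P=1 RW=1 US=1 PS=0]
  L1: frame=0x47 idx=13 entry=0x48007 [P=1 RW=1 US=1 PS=0]
  L2: frame=0x48 idx=21 entry=0x70004 [P=0 RW=0 US=1 PS=0]
  ⇒ fault: PAGE_NOT_PRESENT  — 3 lookups
#4 VA=0x8814000BF16 (r,kernel):
  L0: frame=0x34 idx=17 entry=0x4C007 [P=1 RW=1 US=1 PS=0]
  L1: frame=0x4C idx=5 entry=0x4E007 [P=1 RW=1 US=1 PS=0]
  L2: frame=0x4E idx=0 entry=0x4F007 [P=1 RW=1 US=1 PS=0]
  L3: frame=0x4F idx=11 entry=0x51007 [P=1 RW=1 US=1 PS=0]
  ✓ 0x51F16  — 4 lookups
#5 VA=0x8814000BF16 (r,kernel):
  TLB hit vpn=0x8814000B → PA=0x51F16

Access #2 PA: FAULT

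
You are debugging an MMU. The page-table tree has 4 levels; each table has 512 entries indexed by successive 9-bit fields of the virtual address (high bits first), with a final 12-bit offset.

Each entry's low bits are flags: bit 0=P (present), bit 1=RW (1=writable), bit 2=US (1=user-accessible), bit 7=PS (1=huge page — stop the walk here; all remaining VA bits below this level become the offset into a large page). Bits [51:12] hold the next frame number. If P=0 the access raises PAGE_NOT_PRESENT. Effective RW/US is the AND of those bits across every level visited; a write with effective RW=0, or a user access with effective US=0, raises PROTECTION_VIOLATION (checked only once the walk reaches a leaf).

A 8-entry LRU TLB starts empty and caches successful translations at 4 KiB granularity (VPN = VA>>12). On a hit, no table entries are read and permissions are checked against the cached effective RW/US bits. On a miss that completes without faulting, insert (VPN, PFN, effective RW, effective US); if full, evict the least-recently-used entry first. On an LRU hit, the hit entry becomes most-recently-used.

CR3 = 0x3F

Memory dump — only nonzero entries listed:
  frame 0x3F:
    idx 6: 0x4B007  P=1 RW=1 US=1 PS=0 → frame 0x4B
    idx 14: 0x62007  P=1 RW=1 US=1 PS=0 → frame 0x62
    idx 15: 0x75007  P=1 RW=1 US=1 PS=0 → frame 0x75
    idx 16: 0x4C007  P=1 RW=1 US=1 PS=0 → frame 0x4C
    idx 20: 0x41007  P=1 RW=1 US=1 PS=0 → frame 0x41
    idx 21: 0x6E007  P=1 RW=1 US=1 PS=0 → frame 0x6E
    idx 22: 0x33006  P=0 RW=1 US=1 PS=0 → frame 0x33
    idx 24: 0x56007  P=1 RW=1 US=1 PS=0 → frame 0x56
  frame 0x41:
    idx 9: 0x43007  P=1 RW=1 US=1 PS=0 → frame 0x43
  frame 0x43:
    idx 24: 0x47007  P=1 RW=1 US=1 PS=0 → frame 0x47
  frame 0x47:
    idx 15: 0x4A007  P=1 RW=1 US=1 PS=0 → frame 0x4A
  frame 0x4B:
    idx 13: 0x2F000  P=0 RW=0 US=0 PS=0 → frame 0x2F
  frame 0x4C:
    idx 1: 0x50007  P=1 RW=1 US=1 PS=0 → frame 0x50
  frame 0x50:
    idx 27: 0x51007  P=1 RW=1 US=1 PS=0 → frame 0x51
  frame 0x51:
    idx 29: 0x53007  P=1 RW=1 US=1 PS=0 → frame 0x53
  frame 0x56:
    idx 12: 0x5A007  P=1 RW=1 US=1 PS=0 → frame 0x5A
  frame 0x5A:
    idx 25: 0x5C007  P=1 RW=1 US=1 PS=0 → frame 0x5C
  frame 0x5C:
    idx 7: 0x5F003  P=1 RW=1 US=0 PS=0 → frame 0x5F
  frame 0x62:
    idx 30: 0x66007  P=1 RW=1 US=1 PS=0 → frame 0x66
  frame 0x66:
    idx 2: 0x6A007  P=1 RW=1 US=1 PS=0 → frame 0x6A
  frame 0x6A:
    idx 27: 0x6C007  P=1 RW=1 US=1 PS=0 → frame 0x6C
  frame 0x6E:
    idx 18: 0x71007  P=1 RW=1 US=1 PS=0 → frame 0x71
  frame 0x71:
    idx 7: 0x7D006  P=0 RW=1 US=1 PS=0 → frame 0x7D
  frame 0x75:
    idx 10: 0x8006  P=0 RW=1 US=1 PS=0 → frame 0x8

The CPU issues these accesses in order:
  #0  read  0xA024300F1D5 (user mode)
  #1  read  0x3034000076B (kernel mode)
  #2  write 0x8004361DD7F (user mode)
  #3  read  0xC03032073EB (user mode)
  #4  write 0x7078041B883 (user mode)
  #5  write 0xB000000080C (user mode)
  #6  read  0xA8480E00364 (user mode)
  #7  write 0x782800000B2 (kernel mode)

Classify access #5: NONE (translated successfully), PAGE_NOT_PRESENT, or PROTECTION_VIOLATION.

Per-access translation:
#0 VA=0xA024300F1D5 (r,user):
  [0] read 0x3F idx=20: raw=0x41007 flags P=1 W=1 U=1 S=0
  [1] read 0x41 idx=9: raw=0x43007 flags P=1 W=1 U=1 S=0
  [2] read 0x43 idx=24: raw=0x47007 flags P=1 W=1 U=1 S=0
  [3] read 0x47 idx=15: raw=0x4A007 flags P=1 W=1 U=1 S=0
  ✓ 0x4A1D5  — 4 lookups
#1 VA=0x3034000076B (r,kernel):
  [0] read 0x3F idx=6: raw=0x4B007 flags P=1 W=1 U=1 S=0
  [1] read 0x4B idx=13: raw=0x2F000 flags P=0 W=0 U=0 S=0
  ✗ PAGE_NOT_PRESENT  [2 reads]
#2 VA=0x8004361DD7F (w,user):
  [0] read 0x3F idx=16: raw=0x4C007 flags P=1 W=1 U=1 S=0
  [1] read 0x4C idx=1: raw=0x50007 flags P=1 W=1 U=1 S=0
  [2] read 0x50 idx=27: raw=0x51007 flags P=1 W=1 U=1 S=0
  [3] read 0x51 idx=29: raw=0x53007 flags P=1 W=1 U=1 S=0
  ✓ 0x53D7F  — 4 lookups
#3 VA=0xC03032073EB (r,user):
  [0] read 0x3F idx=24: raw=0x56007 flags P=1 W=1 U=1 S=0
  [1] read 0x56 idx=12: raw=0x5A007 flags P=1 W=1 U=1 S=0
  [2] read 0x5A idx=25: raw=0x5C007 flags P=1 W=1 U=1 S=0
  [3] read 0x5C idx=7: raw=0x5F003 flags P=1 W=1 U=0 S=0
  ✗ PROTECTION_VIOLATION  [4 reads]
#4 VA=0x7078041B883 (w,user):
  [0] read 0x3F idx=14: raw=0x62007 flags P=1 W=1 U=1 S=0
  [1] read 0x62 idx=30: raw=0x66007 flags P=1 W=1 U=1 S=0
  [2] read 0x66 idx=2: raw=0x6A007 flags P=1 W=1 U=1 S=0
  [3] read 0x6A idx=27: raw=0x6C007 flags P=1 W=1 U=1 S=0
  ✓ 0x6C883  — 4 lookups
#5 VA=0xB000000080C (w,user):
  [0] read 0x3F idx=22: raw=0x33006 flags P=0 W=1 U=1 S=0
  ✗ PAGE_NOT_PRESENT  [1 reads]
#6 VA=0xA8480E00364 (r,user):
  [0] read 0x3F idx=21: raw=0x6E007 flags P=1 W=1 U=1 S=0
  [1] read 0x6E idx=18: raw=0x71007 flags P=1 W=1 U=1 S=0
  [2] read 0x71 idx=7: raw=0x7D006 flags P=0 W=1 U=1 S=0
  ✗ PAGE_NOT_PRESENT  [3 reads]
#7 VA=0x782800000B2 (w,kernel):
  [0] read 0x3F idx=15: raw=0x75007 flags P=1 W=1 U=1 S=0
  [1] read 0x75 idx=10: raw=0x8006 flags P=0 W=1 U=1 S=0
  ✗ PAGE_NOT_PRESENT  [2 reads]

Access #5 fault: PAGE_NOT_PRESENT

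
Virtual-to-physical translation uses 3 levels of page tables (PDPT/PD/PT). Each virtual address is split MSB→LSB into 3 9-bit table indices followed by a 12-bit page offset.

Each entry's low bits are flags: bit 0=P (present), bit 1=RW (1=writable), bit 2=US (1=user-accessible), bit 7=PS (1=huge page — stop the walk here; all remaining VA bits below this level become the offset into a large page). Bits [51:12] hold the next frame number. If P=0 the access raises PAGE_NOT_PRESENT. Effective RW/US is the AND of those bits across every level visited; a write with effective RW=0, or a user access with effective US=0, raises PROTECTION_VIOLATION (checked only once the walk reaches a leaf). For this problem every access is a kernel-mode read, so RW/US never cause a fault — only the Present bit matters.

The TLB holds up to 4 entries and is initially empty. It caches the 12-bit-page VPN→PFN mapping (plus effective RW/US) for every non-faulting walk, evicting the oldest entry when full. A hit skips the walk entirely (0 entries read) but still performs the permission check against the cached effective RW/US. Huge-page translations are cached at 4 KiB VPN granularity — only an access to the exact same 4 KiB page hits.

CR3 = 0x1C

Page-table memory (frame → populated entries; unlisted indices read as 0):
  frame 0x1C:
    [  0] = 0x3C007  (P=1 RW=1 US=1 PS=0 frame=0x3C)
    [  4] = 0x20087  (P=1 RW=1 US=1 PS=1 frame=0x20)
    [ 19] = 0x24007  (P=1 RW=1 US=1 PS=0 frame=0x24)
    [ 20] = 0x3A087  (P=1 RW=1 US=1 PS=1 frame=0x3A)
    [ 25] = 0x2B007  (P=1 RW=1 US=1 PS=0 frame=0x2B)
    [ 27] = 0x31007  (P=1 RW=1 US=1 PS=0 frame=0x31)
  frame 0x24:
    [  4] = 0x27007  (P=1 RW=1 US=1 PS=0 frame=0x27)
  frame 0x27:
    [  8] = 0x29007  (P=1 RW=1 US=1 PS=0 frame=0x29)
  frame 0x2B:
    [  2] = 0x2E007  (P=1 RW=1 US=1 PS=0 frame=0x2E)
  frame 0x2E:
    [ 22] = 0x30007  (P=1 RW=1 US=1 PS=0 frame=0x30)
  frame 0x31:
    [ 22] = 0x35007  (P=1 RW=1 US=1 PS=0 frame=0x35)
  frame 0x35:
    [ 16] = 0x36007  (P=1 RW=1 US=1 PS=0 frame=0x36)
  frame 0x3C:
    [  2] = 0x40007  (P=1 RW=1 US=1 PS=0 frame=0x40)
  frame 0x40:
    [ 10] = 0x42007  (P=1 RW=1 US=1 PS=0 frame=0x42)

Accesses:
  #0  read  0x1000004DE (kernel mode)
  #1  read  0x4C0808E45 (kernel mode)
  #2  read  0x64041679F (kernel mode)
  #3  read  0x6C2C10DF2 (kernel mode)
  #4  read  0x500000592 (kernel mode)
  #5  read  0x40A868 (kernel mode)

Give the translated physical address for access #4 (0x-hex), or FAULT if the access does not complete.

Trace:
#0 VA=0x1000004DE (r,kernel):
  lvl0: tbl 0x1C, slot 4 ⇒ 0x20087 (P1/RW1/US1/PS1)
  → PA=0x204DE (huge @L0)  (1 entries read)
#1 VA=0x4C0808E45 (r,kernel):
  lvl0: tbl 0x1C, slot 19 ⇒ 0x24007 (P1/RW1/US1/PS0)
  lvl1: tbl 0x24, slot 4 ⇒ 0x27007 (P1/RW1/US1/PS0)
  lvl2: tbl 0x27, slot 8 ⇒ 0x29007 (P1/RW1/US1/PS0)
  → PA=0x29E45  (3 entries read)
#2 VA=0x64041679F (r,kernel):
  lvl0: tbl 0x1C, slot 25 ⇒ 0x2B007 (P1/RW1/US1/PS0)
  lvl1: tbl 0x2B, slot 2 ⇒ 0x2E007 (P1/RW1/US1/PS0)
  lvl2: tbl 0x2E, slot 22 ⇒ 0x30007 (P1/RW1/US1/PS0)
  → PA=0x3079F  (3 entries read)
#3 VA=0x6C2C10DF2 (r,kernel):
  lvl0: tbl 0x1C, slot 27 ⇒ 0x31007 (P1/RW1/US1/PS0)
  lvl1: tbl 0x31, slot 22 ⇒ 0x35007 (P1/RW1/US1/PS0)
  lvl2: tbl 0x35, slot 16 ⇒ 0x36007 (P1/RW1/US1/PS0)
  → PA=0x36DF2  (3 entries read)
#4 VA=0x500000592 (r,kernel):
  lvl0: tbl 0x1C, slot 20 ⇒ 0x3A087 (P1/RW1/US1/PS1)
  → PA=0x3A592 (huge @L0)  (1 entries read)
#5 VA=0x40A868 (r,kernel):
  lvl0: tbl 0x1C, slot 0 ⇒ 0x3C007 (P1/RW1/US1/PS0)
  lvl1: tbl 0x3C, slot 2 ⇒ 0x40007 (P1/RW1/US1/PS0)
  lvl2: tbl 0x40, slot 10 ⇒ 0x42007 (P1/RW1/US1/PS0)
  → PA=0x42868  (3 entries read)

Access #4 PA: 0x3A592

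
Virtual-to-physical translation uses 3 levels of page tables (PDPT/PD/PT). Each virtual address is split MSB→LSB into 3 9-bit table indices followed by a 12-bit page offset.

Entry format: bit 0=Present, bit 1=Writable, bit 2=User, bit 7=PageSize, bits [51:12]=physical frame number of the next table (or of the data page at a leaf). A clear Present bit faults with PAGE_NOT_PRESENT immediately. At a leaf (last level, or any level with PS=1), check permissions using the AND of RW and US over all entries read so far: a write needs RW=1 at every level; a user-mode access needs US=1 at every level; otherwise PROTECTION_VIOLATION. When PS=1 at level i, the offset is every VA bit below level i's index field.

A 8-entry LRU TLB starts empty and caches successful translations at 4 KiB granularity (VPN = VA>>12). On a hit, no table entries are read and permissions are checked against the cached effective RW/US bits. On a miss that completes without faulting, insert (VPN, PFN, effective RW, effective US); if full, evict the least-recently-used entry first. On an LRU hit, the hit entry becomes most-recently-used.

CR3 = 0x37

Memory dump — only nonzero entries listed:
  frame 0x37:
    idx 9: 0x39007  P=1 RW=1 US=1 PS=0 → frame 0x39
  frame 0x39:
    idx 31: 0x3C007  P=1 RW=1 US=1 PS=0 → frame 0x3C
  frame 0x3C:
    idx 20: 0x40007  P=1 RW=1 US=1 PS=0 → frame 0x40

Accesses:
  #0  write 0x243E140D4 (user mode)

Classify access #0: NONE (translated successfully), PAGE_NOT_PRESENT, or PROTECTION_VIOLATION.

Walk each access:
#0 VA=0x243E140D4 (w,user):
  lvl0: tbl 0x37, slot 9 ⇒ 0x39007 (P1/RW1/US1/PS0)
  lvl1: tbl 0x39, slot 31 ⇒ 0x3C007 (P1/RW1/US1/PS0)
  lvl2: tbl 0x3C, slot 20 ⇒ 0x40007 (P1/RW1/US1/PS0)
  ⇒ phys 0x400D4  [3 reads]

Access #0 fault: NONE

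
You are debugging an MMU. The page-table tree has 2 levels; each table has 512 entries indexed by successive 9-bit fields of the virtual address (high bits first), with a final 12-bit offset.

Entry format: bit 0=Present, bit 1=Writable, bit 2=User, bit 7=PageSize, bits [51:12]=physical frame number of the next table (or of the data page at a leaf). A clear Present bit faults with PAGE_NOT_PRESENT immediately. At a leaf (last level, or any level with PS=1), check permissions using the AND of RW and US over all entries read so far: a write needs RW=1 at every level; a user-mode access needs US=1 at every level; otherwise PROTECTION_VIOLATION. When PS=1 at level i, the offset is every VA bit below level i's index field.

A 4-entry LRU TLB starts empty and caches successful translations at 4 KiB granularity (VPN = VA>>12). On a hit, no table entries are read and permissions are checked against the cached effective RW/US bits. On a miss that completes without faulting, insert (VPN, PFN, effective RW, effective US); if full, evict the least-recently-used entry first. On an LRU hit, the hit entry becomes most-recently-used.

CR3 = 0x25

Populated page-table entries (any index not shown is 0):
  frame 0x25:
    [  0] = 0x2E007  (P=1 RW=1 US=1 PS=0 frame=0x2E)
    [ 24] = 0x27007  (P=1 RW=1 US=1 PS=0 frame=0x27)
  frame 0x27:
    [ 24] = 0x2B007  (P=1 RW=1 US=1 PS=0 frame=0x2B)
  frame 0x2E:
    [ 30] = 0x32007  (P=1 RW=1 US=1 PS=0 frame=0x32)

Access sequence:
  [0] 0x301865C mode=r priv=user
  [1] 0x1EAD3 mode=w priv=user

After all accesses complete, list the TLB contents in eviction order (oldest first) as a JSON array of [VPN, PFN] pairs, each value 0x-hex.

Per-access translation:
#0 VA=0x301865C (r,user):
  L0 @0x25[24] → 0x27007  P=1,RW=1,US=1,PS=0
  L1 @0x27[24] → 0x2B007  P=1,RW=1,US=1,PS=0
  → PA=0x2B65C  (2 entries read)
#1 VA=0x1EAD3 (w,user):
  L0 @0x25[0] → 0x2E007  P=1,RW=1,US=1,PS=0
  L1 @0x2E[30] → 0x32007  P=1,RW=1,US=1,PS=0
  → PA=0x32AD3  (2 entries read)

TLB: [["0x3018", "0x2B"], ["0x1E", "0x32"]]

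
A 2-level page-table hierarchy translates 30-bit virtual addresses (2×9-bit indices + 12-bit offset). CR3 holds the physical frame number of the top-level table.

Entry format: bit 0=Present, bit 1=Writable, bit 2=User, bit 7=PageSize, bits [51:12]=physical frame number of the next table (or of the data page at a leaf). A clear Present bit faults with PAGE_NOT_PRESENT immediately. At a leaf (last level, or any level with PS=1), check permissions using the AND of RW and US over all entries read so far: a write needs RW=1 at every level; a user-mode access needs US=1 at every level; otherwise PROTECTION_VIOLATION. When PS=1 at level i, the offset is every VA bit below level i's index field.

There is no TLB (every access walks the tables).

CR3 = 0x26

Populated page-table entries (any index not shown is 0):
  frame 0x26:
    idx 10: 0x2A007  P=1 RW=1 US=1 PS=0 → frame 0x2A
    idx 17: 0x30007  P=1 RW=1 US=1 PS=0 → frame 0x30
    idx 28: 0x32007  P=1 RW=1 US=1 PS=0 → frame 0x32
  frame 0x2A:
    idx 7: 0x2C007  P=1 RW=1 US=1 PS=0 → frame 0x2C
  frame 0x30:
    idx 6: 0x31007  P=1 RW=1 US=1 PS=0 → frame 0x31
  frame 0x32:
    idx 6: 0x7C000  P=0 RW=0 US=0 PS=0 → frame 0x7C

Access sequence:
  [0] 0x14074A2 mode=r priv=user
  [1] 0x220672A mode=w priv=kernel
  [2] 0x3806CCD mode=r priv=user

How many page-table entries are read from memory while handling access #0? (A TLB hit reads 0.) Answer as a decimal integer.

Per-access translation:
#0 VA=0x14074A2 (r,user):
  [0] read 0x26 idx=10: raw=0x2A007 flags P=1 W=1 U=1 S=0
  [1] read 0x2A idx=7: raw=0x2C007 flags P=1 W=1 U=1 S=0
  → PA=0x2C4A2  (2 entries read)
#1 VA=0x220672A (w,kernel):
  [0] read 0x26 idx=17: raw=0x30007 flags P=1 W=1 U=1 S=0
  [1] read 0x30 idx=6: raw=0x31007 flags P=1 W=1 U=1 S=0
  → PA=0x3172A  (2 entries read)
#2 VA=0x3806CCD (r,user):
  [0] read 0x26 idx=28: raw=0x32007 flags P=1 W=1 U=1 S=0
  [1] read 0x32 idx=6: raw=0x7C000 flags P=0 W=0 U=0 S=0
  → PAGE_NOT_PRESENT  (2 entries read)

Entries read for #0: 2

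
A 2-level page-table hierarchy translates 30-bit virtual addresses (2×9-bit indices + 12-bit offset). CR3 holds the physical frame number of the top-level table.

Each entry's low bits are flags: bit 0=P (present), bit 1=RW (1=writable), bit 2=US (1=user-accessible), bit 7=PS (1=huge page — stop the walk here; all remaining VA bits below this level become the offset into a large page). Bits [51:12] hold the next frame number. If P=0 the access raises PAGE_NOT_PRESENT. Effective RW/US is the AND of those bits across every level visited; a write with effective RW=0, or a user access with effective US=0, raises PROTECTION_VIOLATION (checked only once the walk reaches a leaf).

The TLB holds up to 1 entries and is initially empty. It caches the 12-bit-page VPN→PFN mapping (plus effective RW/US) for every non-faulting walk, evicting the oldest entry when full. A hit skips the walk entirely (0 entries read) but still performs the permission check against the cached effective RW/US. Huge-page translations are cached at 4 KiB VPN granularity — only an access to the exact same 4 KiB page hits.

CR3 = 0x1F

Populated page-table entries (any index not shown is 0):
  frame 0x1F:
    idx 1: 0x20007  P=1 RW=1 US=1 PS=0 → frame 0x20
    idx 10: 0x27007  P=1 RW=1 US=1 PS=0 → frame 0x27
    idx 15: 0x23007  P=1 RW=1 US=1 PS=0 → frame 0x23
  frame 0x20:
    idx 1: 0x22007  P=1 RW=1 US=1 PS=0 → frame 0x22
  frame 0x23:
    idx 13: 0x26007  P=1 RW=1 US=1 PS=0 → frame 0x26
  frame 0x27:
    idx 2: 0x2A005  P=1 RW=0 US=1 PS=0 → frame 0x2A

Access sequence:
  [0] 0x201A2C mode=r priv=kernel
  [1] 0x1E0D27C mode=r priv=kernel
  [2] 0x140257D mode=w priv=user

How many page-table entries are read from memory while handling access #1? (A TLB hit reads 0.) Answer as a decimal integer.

Per-access translation:
#0 VA=0x201A2C (r,kernel):
  L0: frame=0x1F idx=1 entry=0x20007 [P=1 RW=1 US=1 PS=0]
  L1: frame=0x20 idx=1 entry=0x22007 [P=1 RW=1 US=1 PS=0]
  ✓ 0x22A2C  — 2 lookups
#1 VA=0x1E0D27C (r,kernel):
  L0: frame=0x1F idx=15 entry=0x23007 [P=1 RW=1 US=1 PS=0]
  L1: frame=0x23 idx=13 entry=0x26007 [P=1 RW=1 US=1 PS=0]
  ✓ 0x2627C  — 2 lookups
#2 VA=0x140257D (w,user):
  L0: frame=0x1F idx=10 entry=0x27007 [P=1 RW=1 US=1 PS=0]
  L1: frame=0x27 idx=2 entry=0x2A005 [P=1 RW=0 US=1 PS=0]
  → PROTECTION_VIOLATION  (2 entries read)

Entries read for #1: 2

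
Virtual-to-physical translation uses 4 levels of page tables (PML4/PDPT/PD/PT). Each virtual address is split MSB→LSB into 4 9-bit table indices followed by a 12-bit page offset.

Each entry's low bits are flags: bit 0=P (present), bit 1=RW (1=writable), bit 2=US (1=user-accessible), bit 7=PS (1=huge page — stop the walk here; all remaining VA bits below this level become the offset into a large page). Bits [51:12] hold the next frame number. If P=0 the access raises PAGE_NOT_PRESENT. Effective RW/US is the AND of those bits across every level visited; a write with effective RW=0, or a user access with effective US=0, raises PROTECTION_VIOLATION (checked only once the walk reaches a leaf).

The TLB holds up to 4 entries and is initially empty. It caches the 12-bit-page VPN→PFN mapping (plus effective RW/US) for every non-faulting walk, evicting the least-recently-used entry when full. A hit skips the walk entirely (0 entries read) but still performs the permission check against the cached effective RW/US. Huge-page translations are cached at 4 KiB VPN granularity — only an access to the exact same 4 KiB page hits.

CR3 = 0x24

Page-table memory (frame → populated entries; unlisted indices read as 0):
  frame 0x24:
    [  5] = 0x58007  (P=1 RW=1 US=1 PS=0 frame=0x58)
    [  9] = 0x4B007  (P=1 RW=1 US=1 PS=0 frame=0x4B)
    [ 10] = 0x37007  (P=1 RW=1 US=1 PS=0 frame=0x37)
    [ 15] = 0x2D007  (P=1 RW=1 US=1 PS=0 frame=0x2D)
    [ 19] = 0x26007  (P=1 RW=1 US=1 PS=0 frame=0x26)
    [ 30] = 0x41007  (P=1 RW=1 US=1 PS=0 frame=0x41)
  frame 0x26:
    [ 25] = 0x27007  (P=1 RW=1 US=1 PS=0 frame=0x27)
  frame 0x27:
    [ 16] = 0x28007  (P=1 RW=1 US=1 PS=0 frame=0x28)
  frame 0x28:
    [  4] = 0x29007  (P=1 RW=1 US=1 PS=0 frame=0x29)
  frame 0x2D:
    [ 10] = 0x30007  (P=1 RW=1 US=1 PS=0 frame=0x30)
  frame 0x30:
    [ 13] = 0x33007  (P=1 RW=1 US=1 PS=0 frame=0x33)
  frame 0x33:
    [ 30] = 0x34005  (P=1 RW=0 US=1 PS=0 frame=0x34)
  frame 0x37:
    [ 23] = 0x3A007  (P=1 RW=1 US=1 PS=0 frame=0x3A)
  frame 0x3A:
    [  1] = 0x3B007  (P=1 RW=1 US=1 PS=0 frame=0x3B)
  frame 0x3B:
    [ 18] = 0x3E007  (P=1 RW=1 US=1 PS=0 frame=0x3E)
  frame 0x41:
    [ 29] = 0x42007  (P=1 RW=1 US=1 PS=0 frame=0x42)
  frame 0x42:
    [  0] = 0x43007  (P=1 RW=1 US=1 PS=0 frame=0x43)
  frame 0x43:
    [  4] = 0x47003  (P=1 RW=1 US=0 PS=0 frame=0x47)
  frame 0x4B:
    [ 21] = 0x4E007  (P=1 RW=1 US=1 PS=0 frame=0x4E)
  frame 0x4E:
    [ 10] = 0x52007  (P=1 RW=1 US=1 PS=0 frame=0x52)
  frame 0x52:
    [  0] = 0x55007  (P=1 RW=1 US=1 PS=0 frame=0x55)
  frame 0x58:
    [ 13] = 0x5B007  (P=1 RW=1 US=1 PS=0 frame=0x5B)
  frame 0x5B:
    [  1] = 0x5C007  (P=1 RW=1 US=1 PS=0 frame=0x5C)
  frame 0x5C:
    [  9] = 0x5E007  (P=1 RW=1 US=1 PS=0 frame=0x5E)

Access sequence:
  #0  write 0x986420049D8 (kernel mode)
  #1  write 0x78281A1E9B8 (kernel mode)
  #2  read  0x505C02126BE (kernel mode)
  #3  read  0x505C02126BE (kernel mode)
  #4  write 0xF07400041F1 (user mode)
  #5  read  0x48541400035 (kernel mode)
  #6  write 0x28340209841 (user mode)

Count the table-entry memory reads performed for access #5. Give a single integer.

Per-access translation:
#0 VA=0x986420049D8 (w,kernel):
  L0 @0x24[19] → 0x26007  P=1,RW=1,US=1,PS=0
  L1 @0x26[25] → 0x27007  P=1,RW=1,US=1,PS=0
  L2 @0x27[16] → 0x28007  P=1,RW=1,US=1,PS=0
  L3 @0x28[4] → 0x29007  P=1,RW=1,US=1,PS=0
  ✓ 0x299D8  — 4 lookups
#1 VA=0x78281A1E9B8 (w,kernel):
  L0 @0x24[15] → 0x2D007  P=1,RW=1,US=1,PS=0
  L1 @0x2D[10] → 0x30007  P=1,RW=1,US=1,PS=0
  L2 @0x30[13] → 0x33007  P=1,RW=1,US=1,PS=0
  L3 @0x33[30] → 0x34005  P=1,RW=0,US=1,PS=0
  ⇒ fault: PROTECTION_VIOLATION  — 4 lookups
#2 VA=0x505C02126BE (r,kernel):
  L0 @0x24[10] → 0x37007  P=1,RW=1,US=1,PS=0
  L1 @0x37[23] → 0x3A007  P=1,RW=1,US=1,PS=0
  L2 @0x3A[1] → 0x3B007  P=1,RW=1,US=1,PS=0
  L3 @0x3B[18] → 0x3E007  P=1,RW=1,US=1,PS=0
  ✓ 0x3E6BE  — 4 lookups
#3 VA=0x505C02126BE (r,kernel):
  TLB hit vpn=0x505C0212 → PA=0x3E6BE
#4 VA=0xF07400041F1 (w,user):
  L0 @0x24[30] → 0x41007  P=1,RW=1,US=1,PS=0
  L1 @0x41[29] → 0x42007  P=1,RW=1,US=1,PS=0
  L2 @0x42[0] → 0x43007  P=1,RW=1,US=1,PS=0
  L3 @0x43[4] → 0x47003  P=1,RW=1,US=0,PS=0
  ⇒ fault: PROTECTION_VIOLATION  — 4 lookups
#5 VA=0x48541400035 (r,kernel):
  L0 @0x24[9] → 0x4B007  P=1,RW=1,US=1,PS=0
  L1 @0x4B[21] → 0x4E007  P=1,RW=1,US=1,PS=0
  L2 @0x4E[10] → 0x52007  P=1,RW=1,US=1,PS=0
  L3 @0x52[0] → 0x55007  P=1,RW=1,US=1,PS=0
  ✓ 0x55035  — 4 lookups
#6 VA=0x28340209841 (w,user):
  L0 @0x24[5] → 0x58007  P=1,RW=1,US=1,PS=0
  L1 @0x58[13] → 0x5B007  P=1,RW=1,US=1,PS=0
  L2 @0x5B[1] → 0x5C007  P=1,RW=1,US=1,PS=0
  L3 @0x5C[9] → 0x5E007  P=1,RW=1,US=1,PS=0
  ✓ 0x5E841  — 4 lookups

Entries read for #5: 4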